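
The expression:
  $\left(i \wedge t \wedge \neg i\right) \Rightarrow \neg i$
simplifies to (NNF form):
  $\text{True}$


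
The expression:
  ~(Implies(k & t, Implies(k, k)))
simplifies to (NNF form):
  False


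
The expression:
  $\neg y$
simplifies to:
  $\neg y$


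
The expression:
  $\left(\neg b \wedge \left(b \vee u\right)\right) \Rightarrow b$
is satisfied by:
  {b: True, u: False}
  {u: False, b: False}
  {u: True, b: True}


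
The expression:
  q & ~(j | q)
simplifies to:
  False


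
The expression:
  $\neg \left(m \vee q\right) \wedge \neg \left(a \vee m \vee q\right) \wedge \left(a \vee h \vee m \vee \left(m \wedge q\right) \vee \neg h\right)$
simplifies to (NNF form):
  $\neg a \wedge \neg m \wedge \neg q$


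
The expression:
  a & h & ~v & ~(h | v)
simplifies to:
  False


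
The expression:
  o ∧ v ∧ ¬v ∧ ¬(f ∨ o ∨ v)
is never true.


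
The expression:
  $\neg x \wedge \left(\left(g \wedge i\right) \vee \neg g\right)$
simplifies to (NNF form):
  $\neg x \wedge \left(i \vee \neg g\right)$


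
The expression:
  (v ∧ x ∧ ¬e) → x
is always true.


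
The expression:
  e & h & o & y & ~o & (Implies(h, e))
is never true.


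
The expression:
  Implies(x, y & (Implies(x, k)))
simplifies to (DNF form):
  ~x | (k & y)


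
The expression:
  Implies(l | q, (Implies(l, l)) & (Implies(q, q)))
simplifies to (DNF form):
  True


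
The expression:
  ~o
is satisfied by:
  {o: False}


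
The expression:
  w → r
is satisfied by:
  {r: True, w: False}
  {w: False, r: False}
  {w: True, r: True}


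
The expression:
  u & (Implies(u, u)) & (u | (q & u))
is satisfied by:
  {u: True}


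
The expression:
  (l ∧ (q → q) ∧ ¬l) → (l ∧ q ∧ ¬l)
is always true.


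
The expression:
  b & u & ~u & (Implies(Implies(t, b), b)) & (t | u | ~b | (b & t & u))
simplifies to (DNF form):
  False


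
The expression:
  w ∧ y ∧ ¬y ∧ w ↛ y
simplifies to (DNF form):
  False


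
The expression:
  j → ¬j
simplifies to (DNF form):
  ¬j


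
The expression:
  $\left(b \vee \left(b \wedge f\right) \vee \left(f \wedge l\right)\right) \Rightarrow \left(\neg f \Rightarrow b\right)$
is always true.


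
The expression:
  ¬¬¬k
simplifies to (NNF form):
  ¬k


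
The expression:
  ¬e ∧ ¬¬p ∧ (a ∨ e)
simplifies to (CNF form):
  a ∧ p ∧ ¬e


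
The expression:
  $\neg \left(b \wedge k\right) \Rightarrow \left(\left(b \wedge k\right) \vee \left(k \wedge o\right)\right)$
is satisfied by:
  {b: True, o: True, k: True}
  {b: True, k: True, o: False}
  {o: True, k: True, b: False}


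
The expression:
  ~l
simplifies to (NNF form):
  ~l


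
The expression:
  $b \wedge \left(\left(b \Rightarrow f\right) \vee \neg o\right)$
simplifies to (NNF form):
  $b \wedge \left(f \vee \neg o\right)$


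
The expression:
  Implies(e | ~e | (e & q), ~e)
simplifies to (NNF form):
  ~e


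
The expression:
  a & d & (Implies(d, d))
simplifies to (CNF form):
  a & d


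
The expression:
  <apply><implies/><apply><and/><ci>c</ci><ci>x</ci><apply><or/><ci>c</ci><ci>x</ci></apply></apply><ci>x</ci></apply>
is always true.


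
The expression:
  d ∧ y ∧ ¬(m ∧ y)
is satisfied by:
  {d: True, y: True, m: False}


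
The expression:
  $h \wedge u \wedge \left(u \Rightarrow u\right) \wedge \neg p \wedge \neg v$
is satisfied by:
  {h: True, u: True, v: False, p: False}


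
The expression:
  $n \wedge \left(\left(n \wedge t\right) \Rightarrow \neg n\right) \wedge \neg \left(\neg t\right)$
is never true.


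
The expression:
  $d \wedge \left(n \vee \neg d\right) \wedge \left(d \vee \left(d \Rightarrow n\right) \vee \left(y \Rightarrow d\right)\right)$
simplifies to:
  $d \wedge n$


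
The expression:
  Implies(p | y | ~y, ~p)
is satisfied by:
  {p: False}


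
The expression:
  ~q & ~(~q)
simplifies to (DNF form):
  False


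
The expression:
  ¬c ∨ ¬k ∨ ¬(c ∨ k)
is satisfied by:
  {k: False, c: False}
  {c: True, k: False}
  {k: True, c: False}


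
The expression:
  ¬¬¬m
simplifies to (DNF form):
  ¬m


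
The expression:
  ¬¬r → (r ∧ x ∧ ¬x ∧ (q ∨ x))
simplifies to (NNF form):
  ¬r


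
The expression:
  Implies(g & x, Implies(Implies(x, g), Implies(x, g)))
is always true.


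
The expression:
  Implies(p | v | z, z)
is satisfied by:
  {z: True, v: False, p: False}
  {z: True, p: True, v: False}
  {z: True, v: True, p: False}
  {z: True, p: True, v: True}
  {p: False, v: False, z: False}


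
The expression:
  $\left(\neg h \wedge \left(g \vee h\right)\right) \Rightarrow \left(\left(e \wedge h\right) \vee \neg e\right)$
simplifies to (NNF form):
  $h \vee \neg e \vee \neg g$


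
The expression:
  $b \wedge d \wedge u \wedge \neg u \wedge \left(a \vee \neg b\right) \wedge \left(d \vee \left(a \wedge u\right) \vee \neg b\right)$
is never true.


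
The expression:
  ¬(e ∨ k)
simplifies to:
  ¬e ∧ ¬k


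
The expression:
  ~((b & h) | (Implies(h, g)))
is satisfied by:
  {h: True, g: False, b: False}


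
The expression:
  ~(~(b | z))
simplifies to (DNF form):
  b | z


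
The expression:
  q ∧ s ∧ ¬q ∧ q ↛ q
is never true.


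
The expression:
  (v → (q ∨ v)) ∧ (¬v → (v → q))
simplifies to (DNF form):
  True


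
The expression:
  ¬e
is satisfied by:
  {e: False}


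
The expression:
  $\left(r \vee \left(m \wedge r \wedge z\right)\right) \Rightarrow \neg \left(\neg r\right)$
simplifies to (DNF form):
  $\text{True}$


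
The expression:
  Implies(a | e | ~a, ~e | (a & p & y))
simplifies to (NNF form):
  ~e | (a & p & y)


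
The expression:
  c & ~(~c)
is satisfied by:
  {c: True}


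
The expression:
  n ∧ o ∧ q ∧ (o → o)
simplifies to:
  n ∧ o ∧ q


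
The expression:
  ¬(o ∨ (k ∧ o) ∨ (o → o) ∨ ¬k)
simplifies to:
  False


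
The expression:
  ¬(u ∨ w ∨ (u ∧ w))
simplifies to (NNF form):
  ¬u ∧ ¬w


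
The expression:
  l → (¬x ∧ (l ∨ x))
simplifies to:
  ¬l ∨ ¬x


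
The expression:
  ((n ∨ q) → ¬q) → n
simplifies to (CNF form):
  n ∨ q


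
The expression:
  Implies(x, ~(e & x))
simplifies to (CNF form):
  ~e | ~x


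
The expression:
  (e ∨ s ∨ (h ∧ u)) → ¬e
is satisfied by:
  {e: False}


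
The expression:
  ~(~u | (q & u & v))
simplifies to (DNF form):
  (u & ~q) | (u & ~v)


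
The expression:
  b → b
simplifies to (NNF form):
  True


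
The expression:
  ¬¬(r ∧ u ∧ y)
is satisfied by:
  {r: True, u: True, y: True}


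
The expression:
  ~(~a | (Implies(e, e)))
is never true.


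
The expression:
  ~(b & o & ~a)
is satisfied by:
  {a: True, o: False, b: False}
  {o: False, b: False, a: False}
  {a: True, b: True, o: False}
  {b: True, o: False, a: False}
  {a: True, o: True, b: False}
  {o: True, a: False, b: False}
  {a: True, b: True, o: True}


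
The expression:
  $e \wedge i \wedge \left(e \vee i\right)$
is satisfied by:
  {i: True, e: True}


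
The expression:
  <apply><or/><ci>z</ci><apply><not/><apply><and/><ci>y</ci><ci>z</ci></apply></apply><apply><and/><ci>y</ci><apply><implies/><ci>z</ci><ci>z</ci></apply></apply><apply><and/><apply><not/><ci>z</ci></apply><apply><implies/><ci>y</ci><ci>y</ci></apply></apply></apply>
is always true.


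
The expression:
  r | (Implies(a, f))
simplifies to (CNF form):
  f | r | ~a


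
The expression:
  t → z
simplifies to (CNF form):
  z ∨ ¬t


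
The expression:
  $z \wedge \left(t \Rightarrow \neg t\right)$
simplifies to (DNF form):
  $z \wedge \neg t$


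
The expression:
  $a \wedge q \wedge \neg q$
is never true.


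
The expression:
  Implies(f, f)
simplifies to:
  True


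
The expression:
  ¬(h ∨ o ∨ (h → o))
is never true.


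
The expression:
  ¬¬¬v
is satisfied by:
  {v: False}


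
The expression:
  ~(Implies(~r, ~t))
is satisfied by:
  {t: True, r: False}


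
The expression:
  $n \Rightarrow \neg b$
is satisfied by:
  {n: False, b: False}
  {b: True, n: False}
  {n: True, b: False}


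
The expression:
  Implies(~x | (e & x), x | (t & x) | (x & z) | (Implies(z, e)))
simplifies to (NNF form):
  e | x | ~z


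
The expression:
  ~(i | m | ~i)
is never true.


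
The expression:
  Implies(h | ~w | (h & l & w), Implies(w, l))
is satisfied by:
  {l: True, w: False, h: False}
  {w: False, h: False, l: False}
  {h: True, l: True, w: False}
  {h: True, w: False, l: False}
  {l: True, w: True, h: False}
  {w: True, l: False, h: False}
  {h: True, w: True, l: True}


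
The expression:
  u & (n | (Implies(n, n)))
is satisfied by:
  {u: True}


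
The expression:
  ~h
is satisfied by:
  {h: False}


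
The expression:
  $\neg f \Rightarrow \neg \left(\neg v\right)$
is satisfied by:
  {v: True, f: True}
  {v: True, f: False}
  {f: True, v: False}


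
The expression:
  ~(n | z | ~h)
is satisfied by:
  {h: True, n: False, z: False}


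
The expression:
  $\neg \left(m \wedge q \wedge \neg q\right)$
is always true.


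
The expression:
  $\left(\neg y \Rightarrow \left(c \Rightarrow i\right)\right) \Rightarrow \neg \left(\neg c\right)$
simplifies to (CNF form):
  $c$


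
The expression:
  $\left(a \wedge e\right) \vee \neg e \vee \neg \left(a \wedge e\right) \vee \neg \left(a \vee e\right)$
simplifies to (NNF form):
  $\text{True}$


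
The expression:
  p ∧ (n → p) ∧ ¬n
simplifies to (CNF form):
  p ∧ ¬n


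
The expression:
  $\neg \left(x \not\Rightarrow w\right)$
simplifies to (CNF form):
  $w \vee \neg x$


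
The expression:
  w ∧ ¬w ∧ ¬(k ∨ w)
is never true.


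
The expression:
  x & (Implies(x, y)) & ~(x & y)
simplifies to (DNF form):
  False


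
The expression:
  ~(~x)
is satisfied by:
  {x: True}


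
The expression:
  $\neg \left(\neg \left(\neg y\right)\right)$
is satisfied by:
  {y: False}


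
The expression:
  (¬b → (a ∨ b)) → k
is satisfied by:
  {k: True, b: False, a: False}
  {a: True, k: True, b: False}
  {k: True, b: True, a: False}
  {a: True, k: True, b: True}
  {a: False, b: False, k: False}


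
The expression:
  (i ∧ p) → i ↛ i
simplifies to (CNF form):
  ¬i ∨ ¬p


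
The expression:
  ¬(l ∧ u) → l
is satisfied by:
  {l: True}


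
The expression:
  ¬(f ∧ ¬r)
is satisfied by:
  {r: True, f: False}
  {f: False, r: False}
  {f: True, r: True}


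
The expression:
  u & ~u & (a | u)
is never true.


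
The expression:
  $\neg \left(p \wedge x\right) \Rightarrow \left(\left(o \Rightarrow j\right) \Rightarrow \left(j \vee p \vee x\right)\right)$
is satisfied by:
  {x: True, o: True, p: True, j: True}
  {x: True, o: True, p: True, j: False}
  {x: True, o: True, j: True, p: False}
  {x: True, o: True, j: False, p: False}
  {x: True, p: True, j: True, o: False}
  {x: True, p: True, j: False, o: False}
  {x: True, p: False, j: True, o: False}
  {x: True, p: False, j: False, o: False}
  {o: True, p: True, j: True, x: False}
  {o: True, p: True, j: False, x: False}
  {o: True, j: True, p: False, x: False}
  {o: True, j: False, p: False, x: False}
  {p: True, j: True, o: False, x: False}
  {p: True, o: False, j: False, x: False}
  {j: True, o: False, p: False, x: False}


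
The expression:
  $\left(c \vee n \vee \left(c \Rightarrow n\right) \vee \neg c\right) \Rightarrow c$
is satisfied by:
  {c: True}


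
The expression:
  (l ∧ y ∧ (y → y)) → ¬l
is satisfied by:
  {l: False, y: False}
  {y: True, l: False}
  {l: True, y: False}


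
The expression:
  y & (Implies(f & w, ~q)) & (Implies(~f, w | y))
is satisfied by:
  {y: True, w: False, q: False, f: False}
  {y: True, f: True, w: False, q: False}
  {y: True, q: True, w: False, f: False}
  {y: True, f: True, q: True, w: False}
  {y: True, w: True, q: False, f: False}
  {y: True, f: True, w: True, q: False}
  {y: True, q: True, w: True, f: False}


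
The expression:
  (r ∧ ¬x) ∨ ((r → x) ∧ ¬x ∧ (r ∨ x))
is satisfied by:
  {r: True, x: False}


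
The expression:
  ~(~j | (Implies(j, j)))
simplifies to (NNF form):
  False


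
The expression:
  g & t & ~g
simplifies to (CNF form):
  False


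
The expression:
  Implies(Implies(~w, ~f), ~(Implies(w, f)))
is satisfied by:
  {w: True, f: False}
  {f: True, w: False}


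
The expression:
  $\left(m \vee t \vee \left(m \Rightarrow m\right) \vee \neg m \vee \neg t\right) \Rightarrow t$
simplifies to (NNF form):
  $t$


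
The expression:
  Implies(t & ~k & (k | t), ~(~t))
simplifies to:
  True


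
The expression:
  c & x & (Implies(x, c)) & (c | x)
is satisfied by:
  {c: True, x: True}


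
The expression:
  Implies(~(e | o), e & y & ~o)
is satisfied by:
  {o: True, e: True}
  {o: True, e: False}
  {e: True, o: False}


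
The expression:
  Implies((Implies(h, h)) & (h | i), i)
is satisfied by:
  {i: True, h: False}
  {h: False, i: False}
  {h: True, i: True}


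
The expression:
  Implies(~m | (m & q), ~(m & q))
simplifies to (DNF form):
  ~m | ~q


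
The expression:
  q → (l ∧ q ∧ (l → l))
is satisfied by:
  {l: True, q: False}
  {q: False, l: False}
  {q: True, l: True}


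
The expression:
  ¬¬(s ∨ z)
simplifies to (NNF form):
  s ∨ z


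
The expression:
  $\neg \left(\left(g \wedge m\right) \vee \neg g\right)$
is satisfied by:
  {g: True, m: False}


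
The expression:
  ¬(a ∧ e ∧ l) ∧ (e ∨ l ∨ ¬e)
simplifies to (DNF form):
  ¬a ∨ ¬e ∨ ¬l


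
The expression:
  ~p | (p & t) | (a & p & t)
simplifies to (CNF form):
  t | ~p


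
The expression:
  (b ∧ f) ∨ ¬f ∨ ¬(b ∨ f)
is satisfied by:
  {b: True, f: False}
  {f: False, b: False}
  {f: True, b: True}


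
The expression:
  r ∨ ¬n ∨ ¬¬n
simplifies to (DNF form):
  True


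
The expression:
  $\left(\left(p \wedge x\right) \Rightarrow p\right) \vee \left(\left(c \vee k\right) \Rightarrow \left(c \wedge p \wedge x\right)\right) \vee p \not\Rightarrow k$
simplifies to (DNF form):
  $\text{True}$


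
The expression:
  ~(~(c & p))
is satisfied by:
  {c: True, p: True}


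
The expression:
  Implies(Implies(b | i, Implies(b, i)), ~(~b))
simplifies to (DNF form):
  b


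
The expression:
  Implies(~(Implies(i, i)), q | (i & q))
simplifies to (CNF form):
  True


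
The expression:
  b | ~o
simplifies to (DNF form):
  b | ~o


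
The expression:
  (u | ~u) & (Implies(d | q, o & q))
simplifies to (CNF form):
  (o | ~d) & (o | ~q) & (q | ~d) & (q | ~q)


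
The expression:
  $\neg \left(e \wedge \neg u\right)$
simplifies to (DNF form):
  $u \vee \neg e$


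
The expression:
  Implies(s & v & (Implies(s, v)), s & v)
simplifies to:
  True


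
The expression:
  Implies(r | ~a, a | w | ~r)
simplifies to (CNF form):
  a | w | ~r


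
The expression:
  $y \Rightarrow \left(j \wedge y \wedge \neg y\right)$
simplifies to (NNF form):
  $\neg y$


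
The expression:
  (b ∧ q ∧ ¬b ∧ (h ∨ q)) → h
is always true.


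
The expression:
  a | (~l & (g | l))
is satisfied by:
  {a: True, g: True, l: False}
  {a: True, g: False, l: False}
  {a: True, l: True, g: True}
  {a: True, l: True, g: False}
  {g: True, l: False, a: False}


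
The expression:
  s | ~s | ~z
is always true.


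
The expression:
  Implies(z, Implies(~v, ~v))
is always true.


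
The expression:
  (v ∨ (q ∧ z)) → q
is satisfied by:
  {q: True, v: False}
  {v: False, q: False}
  {v: True, q: True}


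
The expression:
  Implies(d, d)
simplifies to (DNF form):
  True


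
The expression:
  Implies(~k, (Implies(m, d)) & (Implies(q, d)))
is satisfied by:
  {d: True, k: True, q: False, m: False}
  {d: True, k: True, m: True, q: False}
  {d: True, k: True, q: True, m: False}
  {d: True, k: True, m: True, q: True}
  {d: True, q: False, m: False, k: False}
  {d: True, m: True, q: False, k: False}
  {d: True, q: True, m: False, k: False}
  {d: True, m: True, q: True, k: False}
  {k: True, q: False, m: False, d: False}
  {m: True, k: True, q: False, d: False}
  {k: True, q: True, m: False, d: False}
  {m: True, k: True, q: True, d: False}
  {k: False, q: False, m: False, d: False}


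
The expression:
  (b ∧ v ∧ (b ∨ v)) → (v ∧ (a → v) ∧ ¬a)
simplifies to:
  ¬a ∨ ¬b ∨ ¬v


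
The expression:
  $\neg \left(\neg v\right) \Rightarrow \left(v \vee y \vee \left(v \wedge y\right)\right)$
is always true.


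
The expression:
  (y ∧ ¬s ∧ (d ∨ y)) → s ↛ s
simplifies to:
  s ∨ ¬y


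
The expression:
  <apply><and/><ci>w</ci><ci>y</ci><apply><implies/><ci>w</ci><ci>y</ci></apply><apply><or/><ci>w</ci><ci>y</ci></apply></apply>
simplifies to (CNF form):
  <apply><and/><ci>w</ci><ci>y</ci></apply>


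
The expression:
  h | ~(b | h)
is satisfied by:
  {h: True, b: False}
  {b: False, h: False}
  {b: True, h: True}


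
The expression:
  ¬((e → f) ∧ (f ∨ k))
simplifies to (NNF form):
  ¬f ∧ (e ∨ ¬k)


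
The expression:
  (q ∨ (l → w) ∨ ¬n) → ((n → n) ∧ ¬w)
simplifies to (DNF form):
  ¬w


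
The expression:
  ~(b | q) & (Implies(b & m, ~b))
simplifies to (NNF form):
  ~b & ~q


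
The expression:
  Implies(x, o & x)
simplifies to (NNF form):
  o | ~x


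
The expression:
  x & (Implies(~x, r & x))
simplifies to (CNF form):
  x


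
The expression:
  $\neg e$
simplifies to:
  $\neg e$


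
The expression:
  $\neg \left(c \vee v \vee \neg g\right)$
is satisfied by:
  {g: True, v: False, c: False}


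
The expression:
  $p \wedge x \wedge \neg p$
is never true.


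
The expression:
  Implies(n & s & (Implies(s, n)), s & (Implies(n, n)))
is always true.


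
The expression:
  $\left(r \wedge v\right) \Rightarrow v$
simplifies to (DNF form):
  $\text{True}$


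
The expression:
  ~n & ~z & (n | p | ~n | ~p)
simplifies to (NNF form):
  ~n & ~z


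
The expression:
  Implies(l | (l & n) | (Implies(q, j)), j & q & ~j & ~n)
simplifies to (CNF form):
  q & ~j & ~l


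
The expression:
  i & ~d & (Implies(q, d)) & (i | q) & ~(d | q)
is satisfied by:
  {i: True, q: False, d: False}


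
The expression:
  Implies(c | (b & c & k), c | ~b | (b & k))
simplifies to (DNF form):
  True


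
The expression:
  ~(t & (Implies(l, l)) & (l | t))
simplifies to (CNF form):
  ~t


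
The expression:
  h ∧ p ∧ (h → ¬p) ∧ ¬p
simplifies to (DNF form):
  False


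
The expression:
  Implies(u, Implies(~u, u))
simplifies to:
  True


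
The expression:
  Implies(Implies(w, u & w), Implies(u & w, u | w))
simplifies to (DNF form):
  True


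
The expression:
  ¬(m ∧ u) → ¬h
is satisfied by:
  {u: True, m: True, h: False}
  {u: True, m: False, h: False}
  {m: True, u: False, h: False}
  {u: False, m: False, h: False}
  {u: True, h: True, m: True}


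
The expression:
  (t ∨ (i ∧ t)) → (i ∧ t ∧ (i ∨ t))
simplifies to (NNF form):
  i ∨ ¬t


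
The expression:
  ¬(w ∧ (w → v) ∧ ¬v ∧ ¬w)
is always true.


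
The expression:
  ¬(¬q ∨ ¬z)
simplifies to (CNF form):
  q ∧ z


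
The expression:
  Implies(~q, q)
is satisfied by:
  {q: True}


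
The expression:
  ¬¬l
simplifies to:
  l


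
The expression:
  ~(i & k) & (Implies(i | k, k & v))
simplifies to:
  ~i & (v | ~k)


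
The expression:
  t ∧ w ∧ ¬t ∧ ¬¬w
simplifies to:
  False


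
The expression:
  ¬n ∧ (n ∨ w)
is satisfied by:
  {w: True, n: False}


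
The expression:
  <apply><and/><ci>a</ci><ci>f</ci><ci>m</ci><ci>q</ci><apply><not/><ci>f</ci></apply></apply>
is never true.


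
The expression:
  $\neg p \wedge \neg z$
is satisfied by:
  {p: False, z: False}


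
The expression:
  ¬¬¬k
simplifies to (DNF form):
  ¬k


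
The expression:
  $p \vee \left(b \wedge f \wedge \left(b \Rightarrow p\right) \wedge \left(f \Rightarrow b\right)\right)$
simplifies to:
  $p$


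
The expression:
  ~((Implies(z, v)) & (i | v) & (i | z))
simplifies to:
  (z & ~v) | (~i & ~z)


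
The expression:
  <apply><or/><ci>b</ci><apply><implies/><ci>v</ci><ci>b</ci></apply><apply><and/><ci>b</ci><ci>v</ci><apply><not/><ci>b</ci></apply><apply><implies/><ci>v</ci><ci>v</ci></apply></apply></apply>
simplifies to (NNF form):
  <apply><or/><ci>b</ci><apply><not/><ci>v</ci></apply></apply>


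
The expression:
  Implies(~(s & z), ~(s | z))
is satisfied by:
  {z: False, s: False}
  {s: True, z: True}


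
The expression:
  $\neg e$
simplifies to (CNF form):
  $\neg e$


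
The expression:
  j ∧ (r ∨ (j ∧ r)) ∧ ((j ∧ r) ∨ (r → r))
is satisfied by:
  {r: True, j: True}


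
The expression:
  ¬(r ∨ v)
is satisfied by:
  {v: False, r: False}


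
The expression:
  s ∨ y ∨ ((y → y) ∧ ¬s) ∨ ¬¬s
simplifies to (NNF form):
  True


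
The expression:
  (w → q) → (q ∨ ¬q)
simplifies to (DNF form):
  True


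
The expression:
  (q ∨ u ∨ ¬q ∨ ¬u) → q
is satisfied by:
  {q: True}


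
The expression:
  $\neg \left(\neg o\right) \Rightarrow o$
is always true.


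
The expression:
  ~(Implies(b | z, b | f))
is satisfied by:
  {z: True, f: False, b: False}


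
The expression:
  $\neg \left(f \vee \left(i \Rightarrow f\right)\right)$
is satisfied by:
  {i: True, f: False}


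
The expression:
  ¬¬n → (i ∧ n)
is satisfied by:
  {i: True, n: False}
  {n: False, i: False}
  {n: True, i: True}


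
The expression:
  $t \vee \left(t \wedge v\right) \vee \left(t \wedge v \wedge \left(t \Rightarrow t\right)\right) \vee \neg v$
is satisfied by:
  {t: True, v: False}
  {v: False, t: False}
  {v: True, t: True}


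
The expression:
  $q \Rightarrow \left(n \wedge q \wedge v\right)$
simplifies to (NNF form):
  $\left(n \wedge v\right) \vee \neg q$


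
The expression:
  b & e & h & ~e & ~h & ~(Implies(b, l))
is never true.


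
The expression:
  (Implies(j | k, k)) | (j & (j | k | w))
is always true.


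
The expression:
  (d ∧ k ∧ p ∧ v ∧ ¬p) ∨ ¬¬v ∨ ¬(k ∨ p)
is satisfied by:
  {v: True, k: False, p: False}
  {v: True, p: True, k: False}
  {v: True, k: True, p: False}
  {v: True, p: True, k: True}
  {p: False, k: False, v: False}


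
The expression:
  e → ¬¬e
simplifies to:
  True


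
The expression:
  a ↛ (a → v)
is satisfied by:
  {a: True, v: False}


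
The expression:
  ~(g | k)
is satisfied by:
  {g: False, k: False}


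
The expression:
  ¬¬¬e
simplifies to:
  ¬e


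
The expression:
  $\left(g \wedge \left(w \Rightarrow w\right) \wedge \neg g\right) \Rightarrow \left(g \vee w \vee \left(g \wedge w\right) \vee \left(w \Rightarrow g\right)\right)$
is always true.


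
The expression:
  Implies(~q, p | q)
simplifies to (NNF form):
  p | q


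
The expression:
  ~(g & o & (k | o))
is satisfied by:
  {g: False, o: False}
  {o: True, g: False}
  {g: True, o: False}


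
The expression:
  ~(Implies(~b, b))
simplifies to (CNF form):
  ~b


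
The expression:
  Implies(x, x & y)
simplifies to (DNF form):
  y | ~x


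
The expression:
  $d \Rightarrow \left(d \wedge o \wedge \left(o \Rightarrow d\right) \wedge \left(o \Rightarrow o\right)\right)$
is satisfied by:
  {o: True, d: False}
  {d: False, o: False}
  {d: True, o: True}


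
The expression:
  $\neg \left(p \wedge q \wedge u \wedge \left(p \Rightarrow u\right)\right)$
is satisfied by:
  {p: False, u: False, q: False}
  {q: True, p: False, u: False}
  {u: True, p: False, q: False}
  {q: True, u: True, p: False}
  {p: True, q: False, u: False}
  {q: True, p: True, u: False}
  {u: True, p: True, q: False}


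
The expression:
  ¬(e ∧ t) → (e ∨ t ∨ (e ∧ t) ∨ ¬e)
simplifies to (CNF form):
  True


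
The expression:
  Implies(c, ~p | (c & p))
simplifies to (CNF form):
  True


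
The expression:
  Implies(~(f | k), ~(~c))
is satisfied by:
  {k: True, c: True, f: True}
  {k: True, c: True, f: False}
  {k: True, f: True, c: False}
  {k: True, f: False, c: False}
  {c: True, f: True, k: False}
  {c: True, f: False, k: False}
  {f: True, c: False, k: False}


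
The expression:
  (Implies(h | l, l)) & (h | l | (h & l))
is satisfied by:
  {l: True}


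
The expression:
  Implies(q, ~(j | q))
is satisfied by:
  {q: False}


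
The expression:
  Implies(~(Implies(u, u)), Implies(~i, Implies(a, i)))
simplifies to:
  True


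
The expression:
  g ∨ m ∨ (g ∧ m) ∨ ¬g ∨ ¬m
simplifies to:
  True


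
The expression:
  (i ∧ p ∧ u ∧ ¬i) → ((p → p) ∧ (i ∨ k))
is always true.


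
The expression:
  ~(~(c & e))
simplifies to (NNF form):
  c & e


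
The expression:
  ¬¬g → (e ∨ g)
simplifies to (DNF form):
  True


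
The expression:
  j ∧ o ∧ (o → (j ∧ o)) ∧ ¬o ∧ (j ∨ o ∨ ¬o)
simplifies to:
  False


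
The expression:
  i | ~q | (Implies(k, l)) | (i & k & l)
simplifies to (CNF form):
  i | l | ~k | ~q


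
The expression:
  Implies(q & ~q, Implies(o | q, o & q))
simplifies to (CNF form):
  True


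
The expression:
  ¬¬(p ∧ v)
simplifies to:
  p ∧ v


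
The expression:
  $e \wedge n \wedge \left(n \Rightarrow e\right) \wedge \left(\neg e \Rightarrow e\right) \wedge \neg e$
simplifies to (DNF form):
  $\text{False}$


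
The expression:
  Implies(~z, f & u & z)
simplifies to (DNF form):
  z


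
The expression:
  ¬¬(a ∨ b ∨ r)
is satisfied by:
  {r: True, a: True, b: True}
  {r: True, a: True, b: False}
  {r: True, b: True, a: False}
  {r: True, b: False, a: False}
  {a: True, b: True, r: False}
  {a: True, b: False, r: False}
  {b: True, a: False, r: False}


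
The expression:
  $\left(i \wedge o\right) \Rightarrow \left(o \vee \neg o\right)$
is always true.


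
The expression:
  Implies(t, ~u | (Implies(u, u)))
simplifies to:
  True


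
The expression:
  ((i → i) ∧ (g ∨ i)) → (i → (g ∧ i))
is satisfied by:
  {g: True, i: False}
  {i: False, g: False}
  {i: True, g: True}


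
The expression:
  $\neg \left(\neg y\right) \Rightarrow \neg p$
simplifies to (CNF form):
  $\neg p \vee \neg y$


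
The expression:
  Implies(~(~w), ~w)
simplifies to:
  ~w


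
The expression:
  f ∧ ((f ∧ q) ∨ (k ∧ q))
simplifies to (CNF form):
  f ∧ q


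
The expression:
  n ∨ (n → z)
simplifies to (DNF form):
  True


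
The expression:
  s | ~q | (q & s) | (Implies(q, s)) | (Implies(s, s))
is always true.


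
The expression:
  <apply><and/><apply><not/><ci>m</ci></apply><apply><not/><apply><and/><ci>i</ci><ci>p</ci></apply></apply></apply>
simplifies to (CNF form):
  <apply><and/><apply><not/><ci>m</ci></apply><apply><or/><apply><not/><ci>i</ci></apply><apply><not/><ci>p</ci></apply></apply></apply>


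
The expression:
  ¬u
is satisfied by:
  {u: False}


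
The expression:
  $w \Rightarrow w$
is always true.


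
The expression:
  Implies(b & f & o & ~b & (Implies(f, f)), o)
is always true.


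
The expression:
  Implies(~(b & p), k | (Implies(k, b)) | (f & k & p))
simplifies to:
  True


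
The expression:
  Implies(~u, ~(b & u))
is always true.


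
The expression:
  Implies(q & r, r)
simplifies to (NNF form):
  True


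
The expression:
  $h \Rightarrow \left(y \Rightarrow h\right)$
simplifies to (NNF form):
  $\text{True}$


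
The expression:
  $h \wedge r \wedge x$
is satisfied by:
  {r: True, h: True, x: True}


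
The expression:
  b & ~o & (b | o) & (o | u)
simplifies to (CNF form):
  b & u & ~o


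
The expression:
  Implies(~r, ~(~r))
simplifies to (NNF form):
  r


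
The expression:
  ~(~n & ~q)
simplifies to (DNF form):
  n | q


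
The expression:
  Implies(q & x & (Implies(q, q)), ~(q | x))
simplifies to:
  ~q | ~x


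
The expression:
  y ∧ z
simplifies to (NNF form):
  y ∧ z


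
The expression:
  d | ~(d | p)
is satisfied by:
  {d: True, p: False}
  {p: False, d: False}
  {p: True, d: True}


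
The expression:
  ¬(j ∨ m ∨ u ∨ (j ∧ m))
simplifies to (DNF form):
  ¬j ∧ ¬m ∧ ¬u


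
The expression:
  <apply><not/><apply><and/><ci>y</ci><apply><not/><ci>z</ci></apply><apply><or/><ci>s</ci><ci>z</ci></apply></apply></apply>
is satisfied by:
  {z: True, s: False, y: False}
  {s: False, y: False, z: False}
  {y: True, z: True, s: False}
  {y: True, s: False, z: False}
  {z: True, s: True, y: False}
  {s: True, z: False, y: False}
  {y: True, s: True, z: True}


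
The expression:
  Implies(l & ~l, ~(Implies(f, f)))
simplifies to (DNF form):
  True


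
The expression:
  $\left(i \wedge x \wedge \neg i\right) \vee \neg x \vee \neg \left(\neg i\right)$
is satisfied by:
  {i: True, x: False}
  {x: False, i: False}
  {x: True, i: True}


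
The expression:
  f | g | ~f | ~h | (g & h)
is always true.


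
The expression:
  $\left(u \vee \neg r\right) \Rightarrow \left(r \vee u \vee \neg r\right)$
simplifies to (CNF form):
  $\text{True}$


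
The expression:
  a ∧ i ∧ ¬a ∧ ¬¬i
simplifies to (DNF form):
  False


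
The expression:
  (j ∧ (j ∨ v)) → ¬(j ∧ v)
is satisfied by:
  {v: False, j: False}
  {j: True, v: False}
  {v: True, j: False}


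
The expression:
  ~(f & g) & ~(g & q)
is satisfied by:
  {q: False, g: False, f: False}
  {f: True, q: False, g: False}
  {q: True, f: False, g: False}
  {f: True, q: True, g: False}
  {g: True, f: False, q: False}


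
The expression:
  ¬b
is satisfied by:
  {b: False}


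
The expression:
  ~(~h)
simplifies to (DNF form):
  h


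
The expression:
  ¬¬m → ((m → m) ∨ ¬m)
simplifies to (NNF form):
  True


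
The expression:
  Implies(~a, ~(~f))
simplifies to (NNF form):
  a | f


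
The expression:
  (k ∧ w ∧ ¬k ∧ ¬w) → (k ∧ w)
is always true.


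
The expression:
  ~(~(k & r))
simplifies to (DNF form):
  k & r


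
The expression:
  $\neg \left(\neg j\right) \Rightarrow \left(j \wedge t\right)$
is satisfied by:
  {t: True, j: False}
  {j: False, t: False}
  {j: True, t: True}


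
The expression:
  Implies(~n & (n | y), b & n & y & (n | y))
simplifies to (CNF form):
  n | ~y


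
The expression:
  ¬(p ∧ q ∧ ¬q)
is always true.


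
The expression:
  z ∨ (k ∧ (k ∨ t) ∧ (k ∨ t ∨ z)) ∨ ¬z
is always true.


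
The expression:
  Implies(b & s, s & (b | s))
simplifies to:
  True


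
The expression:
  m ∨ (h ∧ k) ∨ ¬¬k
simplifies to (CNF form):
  k ∨ m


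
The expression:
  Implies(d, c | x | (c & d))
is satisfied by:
  {x: True, c: True, d: False}
  {x: True, c: False, d: False}
  {c: True, x: False, d: False}
  {x: False, c: False, d: False}
  {x: True, d: True, c: True}
  {x: True, d: True, c: False}
  {d: True, c: True, x: False}


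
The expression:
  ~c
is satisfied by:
  {c: False}


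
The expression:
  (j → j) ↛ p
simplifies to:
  ¬p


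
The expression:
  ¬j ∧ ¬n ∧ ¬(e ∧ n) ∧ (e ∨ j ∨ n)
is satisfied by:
  {e: True, n: False, j: False}


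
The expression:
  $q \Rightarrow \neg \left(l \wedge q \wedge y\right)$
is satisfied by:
  {l: False, q: False, y: False}
  {y: True, l: False, q: False}
  {q: True, l: False, y: False}
  {y: True, q: True, l: False}
  {l: True, y: False, q: False}
  {y: True, l: True, q: False}
  {q: True, l: True, y: False}


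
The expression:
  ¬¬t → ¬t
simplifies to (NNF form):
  ¬t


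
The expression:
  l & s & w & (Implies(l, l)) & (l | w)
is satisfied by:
  {s: True, w: True, l: True}


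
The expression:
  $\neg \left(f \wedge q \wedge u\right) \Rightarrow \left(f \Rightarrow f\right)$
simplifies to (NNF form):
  $\text{True}$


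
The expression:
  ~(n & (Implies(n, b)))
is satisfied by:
  {n: False, b: False}
  {b: True, n: False}
  {n: True, b: False}


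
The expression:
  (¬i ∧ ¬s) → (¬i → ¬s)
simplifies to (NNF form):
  True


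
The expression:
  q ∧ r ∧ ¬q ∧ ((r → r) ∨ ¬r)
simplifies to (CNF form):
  False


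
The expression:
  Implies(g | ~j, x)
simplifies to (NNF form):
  x | (j & ~g)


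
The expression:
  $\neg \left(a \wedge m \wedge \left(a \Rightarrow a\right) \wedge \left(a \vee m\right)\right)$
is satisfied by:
  {m: False, a: False}
  {a: True, m: False}
  {m: True, a: False}


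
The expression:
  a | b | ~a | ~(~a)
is always true.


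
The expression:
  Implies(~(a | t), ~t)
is always true.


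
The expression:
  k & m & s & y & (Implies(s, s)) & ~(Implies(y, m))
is never true.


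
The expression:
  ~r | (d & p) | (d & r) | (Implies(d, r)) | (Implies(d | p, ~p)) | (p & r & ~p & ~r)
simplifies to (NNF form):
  True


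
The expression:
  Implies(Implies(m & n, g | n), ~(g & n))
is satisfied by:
  {g: False, n: False}
  {n: True, g: False}
  {g: True, n: False}


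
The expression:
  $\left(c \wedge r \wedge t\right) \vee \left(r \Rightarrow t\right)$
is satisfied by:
  {t: True, r: False}
  {r: False, t: False}
  {r: True, t: True}


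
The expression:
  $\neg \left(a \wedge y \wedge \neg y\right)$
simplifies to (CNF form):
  $\text{True}$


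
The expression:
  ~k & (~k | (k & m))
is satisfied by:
  {k: False}


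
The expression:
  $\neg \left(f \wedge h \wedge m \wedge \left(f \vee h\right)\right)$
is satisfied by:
  {h: False, m: False, f: False}
  {f: True, h: False, m: False}
  {m: True, h: False, f: False}
  {f: True, m: True, h: False}
  {h: True, f: False, m: False}
  {f: True, h: True, m: False}
  {m: True, h: True, f: False}


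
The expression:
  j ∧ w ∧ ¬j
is never true.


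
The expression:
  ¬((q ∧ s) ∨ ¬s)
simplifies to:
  s ∧ ¬q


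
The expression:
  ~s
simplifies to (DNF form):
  ~s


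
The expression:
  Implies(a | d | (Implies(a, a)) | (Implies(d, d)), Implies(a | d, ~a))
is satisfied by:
  {a: False}


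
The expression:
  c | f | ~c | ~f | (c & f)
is always true.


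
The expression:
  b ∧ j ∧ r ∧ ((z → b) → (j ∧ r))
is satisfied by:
  {r: True, j: True, b: True}


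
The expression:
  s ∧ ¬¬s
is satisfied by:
  {s: True}


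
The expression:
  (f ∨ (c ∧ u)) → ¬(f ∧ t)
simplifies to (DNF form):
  ¬f ∨ ¬t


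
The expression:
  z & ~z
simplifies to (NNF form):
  False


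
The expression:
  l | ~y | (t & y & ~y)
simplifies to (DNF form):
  l | ~y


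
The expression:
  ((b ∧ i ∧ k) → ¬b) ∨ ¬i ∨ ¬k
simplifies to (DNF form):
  ¬b ∨ ¬i ∨ ¬k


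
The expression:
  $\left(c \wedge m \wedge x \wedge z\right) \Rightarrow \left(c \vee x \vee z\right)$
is always true.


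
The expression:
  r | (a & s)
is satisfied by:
  {r: True, s: True, a: True}
  {r: True, s: True, a: False}
  {r: True, a: True, s: False}
  {r: True, a: False, s: False}
  {s: True, a: True, r: False}


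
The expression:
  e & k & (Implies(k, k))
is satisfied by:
  {e: True, k: True}


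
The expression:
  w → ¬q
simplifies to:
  ¬q ∨ ¬w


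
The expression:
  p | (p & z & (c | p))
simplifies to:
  p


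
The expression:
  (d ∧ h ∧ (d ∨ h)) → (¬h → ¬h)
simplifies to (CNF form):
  True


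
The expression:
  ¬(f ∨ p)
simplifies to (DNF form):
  ¬f ∧ ¬p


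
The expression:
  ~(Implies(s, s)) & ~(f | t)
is never true.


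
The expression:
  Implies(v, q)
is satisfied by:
  {q: True, v: False}
  {v: False, q: False}
  {v: True, q: True}


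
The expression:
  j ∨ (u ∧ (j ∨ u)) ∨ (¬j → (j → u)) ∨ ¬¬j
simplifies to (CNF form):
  True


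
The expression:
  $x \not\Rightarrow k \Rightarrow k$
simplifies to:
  $k \vee \neg x$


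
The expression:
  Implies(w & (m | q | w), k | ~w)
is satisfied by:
  {k: True, w: False}
  {w: False, k: False}
  {w: True, k: True}


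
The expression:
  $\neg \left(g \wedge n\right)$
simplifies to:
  $\neg g \vee \neg n$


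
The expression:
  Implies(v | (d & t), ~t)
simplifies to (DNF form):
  ~t | (~d & ~v)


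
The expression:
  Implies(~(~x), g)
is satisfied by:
  {g: True, x: False}
  {x: False, g: False}
  {x: True, g: True}


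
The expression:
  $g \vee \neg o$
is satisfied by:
  {g: True, o: False}
  {o: False, g: False}
  {o: True, g: True}


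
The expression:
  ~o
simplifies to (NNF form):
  ~o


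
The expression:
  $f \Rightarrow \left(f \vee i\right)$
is always true.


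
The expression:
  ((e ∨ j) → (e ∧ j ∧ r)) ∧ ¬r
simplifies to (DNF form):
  ¬e ∧ ¬j ∧ ¬r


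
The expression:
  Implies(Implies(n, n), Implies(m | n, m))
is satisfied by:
  {m: True, n: False}
  {n: False, m: False}
  {n: True, m: True}


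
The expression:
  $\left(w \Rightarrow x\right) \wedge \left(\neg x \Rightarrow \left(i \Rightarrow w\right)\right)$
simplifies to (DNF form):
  $x \vee \left(\neg i \wedge \neg w\right)$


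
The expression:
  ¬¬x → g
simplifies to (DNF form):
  g ∨ ¬x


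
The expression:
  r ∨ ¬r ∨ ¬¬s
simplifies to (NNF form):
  True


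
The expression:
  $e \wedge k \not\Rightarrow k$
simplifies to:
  $\text{False}$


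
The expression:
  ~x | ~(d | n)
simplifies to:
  ~x | (~d & ~n)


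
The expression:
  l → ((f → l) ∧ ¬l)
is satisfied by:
  {l: False}


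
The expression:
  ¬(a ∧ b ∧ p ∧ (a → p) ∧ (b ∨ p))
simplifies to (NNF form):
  ¬a ∨ ¬b ∨ ¬p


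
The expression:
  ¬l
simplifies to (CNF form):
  ¬l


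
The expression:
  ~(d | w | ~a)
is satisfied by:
  {a: True, d: False, w: False}


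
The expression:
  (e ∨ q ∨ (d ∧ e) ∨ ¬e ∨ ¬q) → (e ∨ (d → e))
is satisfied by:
  {e: True, d: False}
  {d: False, e: False}
  {d: True, e: True}


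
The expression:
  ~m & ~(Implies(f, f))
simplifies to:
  False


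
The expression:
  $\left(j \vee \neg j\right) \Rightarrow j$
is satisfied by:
  {j: True}


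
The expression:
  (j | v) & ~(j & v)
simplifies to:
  (j & ~v) | (v & ~j)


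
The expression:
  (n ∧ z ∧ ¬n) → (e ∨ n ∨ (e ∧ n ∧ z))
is always true.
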